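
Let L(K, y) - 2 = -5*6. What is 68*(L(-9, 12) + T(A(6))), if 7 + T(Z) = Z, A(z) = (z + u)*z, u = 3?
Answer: 1292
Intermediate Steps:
A(z) = z*(3 + z) (A(z) = (z + 3)*z = (3 + z)*z = z*(3 + z))
T(Z) = -7 + Z
L(K, y) = -28 (L(K, y) = 2 - 5*6 = 2 - 30 = -28)
68*(L(-9, 12) + T(A(6))) = 68*(-28 + (-7 + 6*(3 + 6))) = 68*(-28 + (-7 + 6*9)) = 68*(-28 + (-7 + 54)) = 68*(-28 + 47) = 68*19 = 1292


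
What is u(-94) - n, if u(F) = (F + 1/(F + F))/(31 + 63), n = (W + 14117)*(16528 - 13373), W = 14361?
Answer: -1587795464153/17672 ≈ -8.9848e+7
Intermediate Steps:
n = 89848090 (n = (14361 + 14117)*(16528 - 13373) = 28478*3155 = 89848090)
u(F) = F/94 + 1/(188*F) (u(F) = (F + 1/(2*F))/94 = (F + 1/(2*F))*(1/94) = F/94 + 1/(188*F))
u(-94) - n = ((1/94)*(-94) + (1/188)/(-94)) - 1*89848090 = (-1 + (1/188)*(-1/94)) - 89848090 = (-1 - 1/17672) - 89848090 = -17673/17672 - 89848090 = -1587795464153/17672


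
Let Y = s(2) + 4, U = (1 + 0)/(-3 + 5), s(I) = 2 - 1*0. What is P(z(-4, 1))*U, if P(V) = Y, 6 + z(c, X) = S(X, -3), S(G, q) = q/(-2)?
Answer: 3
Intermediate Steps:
S(G, q) = -q/2 (S(G, q) = q*(-1/2) = -q/2)
z(c, X) = -9/2 (z(c, X) = -6 - 1/2*(-3) = -6 + 3/2 = -9/2)
s(I) = 2 (s(I) = 2 + 0 = 2)
U = 1/2 ≈ 0.50000
Y = 6 (Y = 2 + 4 = 6)
P(V) = 6
P(z(-4, 1))*U = 6*(1/2) = 3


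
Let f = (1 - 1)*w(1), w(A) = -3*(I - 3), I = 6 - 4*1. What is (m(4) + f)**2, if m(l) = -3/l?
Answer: 9/16 ≈ 0.56250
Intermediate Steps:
I = 2 (I = 6 - 4 = 2)
w(A) = 3 (w(A) = -3*(2 - 3) = -3*(-1) = 3)
f = 0 (f = (1 - 1)*3 = 0*3 = 0)
(m(4) + f)**2 = (-3/4 + 0)**2 = (-3/4)**2 = 9/16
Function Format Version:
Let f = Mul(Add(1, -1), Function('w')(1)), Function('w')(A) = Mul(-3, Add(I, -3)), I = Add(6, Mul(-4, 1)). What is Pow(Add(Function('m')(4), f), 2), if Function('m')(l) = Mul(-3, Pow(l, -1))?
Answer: Rational(9, 16) ≈ 0.56250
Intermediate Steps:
I = 2 (I = Add(6, -4) = 2)
Function('w')(A) = 3 (Function('w')(A) = Mul(-3, Add(2, -3)) = Mul(-3, -1) = 3)
f = 0 (f = Mul(Add(1, -1), 3) = Mul(0, 3) = 0)
Pow(Add(Function('m')(4), f), 2) = Pow(Add(Mul(-3, Pow(4, -1)), 0), 2) = Pow(Add(Mul(-3, Rational(1, 4)), 0), 2) = Pow(Add(Rational(-3, 4), 0), 2) = Pow(Rational(-3, 4), 2) = Rational(9, 16)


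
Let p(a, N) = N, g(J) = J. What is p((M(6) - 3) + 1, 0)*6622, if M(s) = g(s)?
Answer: 0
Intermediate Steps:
M(s) = s
p((M(6) - 3) + 1, 0)*6622 = 0*6622 = 0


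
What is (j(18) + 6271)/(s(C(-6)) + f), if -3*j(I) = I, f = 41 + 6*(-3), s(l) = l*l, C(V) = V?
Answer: 6265/59 ≈ 106.19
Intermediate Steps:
s(l) = l²
f = 23 (f = 41 - 18 = 23)
j(I) = -I/3
(j(18) + 6271)/(s(C(-6)) + f) = (-⅓*18 + 6271)/((-6)² + 23) = (-6 + 6271)/(36 + 23) = 6265/59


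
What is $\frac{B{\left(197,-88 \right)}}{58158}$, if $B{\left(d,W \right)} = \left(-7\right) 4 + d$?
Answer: $\frac{169}{58158} \approx 0.0029059$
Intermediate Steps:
$B{\left(d,W \right)} = -28 + d$
$\frac{B{\left(197,-88 \right)}}{58158} = \frac{-28 + 197}{58158} = 169 \cdot \frac{1}{58158} = \frac{169}{58158}$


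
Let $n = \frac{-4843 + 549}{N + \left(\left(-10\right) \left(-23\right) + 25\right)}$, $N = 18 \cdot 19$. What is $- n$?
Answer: $\frac{4294}{597} \approx 7.1926$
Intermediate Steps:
$N = 342$
$n = - \frac{4294}{597}$ ($n = \frac{-4843 + 549}{342 + \left(\left(-10\right) \left(-23\right) + 25\right)} = - \frac{4294}{342 + \left(230 + 25\right)} = - \frac{4294}{342 + 255} = - \frac{4294}{597} \approx -7.1926$)
$- n = \left(-1\right) \left(- \frac{4294}{597}\right) = \frac{4294}{597}$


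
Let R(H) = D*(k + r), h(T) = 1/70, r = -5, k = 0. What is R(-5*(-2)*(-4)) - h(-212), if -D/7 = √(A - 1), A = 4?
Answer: -1/70 + 35*√3 ≈ 60.607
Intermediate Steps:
D = -7*√3 (D = -7*√(4 - 1) = -7*√3 ≈ -12.124)
h(T) = 1/70
R(H) = 35*√3 (R(H) = (-7*√3)*(0 - 5) = -7*√3*(-5) = 35*√3)
R(-5*(-2)*(-4)) - h(-212) = 35*√3 - 1*1/70 = 35*√3 - 1/70 = -1/70 + 35*√3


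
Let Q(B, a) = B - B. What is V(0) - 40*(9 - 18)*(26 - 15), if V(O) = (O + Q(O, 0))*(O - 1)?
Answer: 3960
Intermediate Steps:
Q(B, a) = 0
V(O) = O*(-1 + O) (V(O) = (O + 0)*(O - 1) = O*(-1 + O))
V(0) - 40*(9 - 18)*(26 - 15) = 0*(-1 + 0) - 40*(9 - 18)*(26 - 15) = 0*(-1) - (-360)*11 = 0 - 40*(-99) = 0 + 3960 = 3960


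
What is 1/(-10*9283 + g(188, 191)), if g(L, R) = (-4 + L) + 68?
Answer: -1/92578 ≈ -1.0802e-5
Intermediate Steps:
g(L, R) = 64 + L
1/(-10*9283 + g(188, 191)) = 1/(-10*9283 + (64 + 188)) = 1/(-92830 + 252) = 1/(-92578) = -1/92578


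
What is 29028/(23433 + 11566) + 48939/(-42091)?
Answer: -490998513/1473142909 ≈ -0.33330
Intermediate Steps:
29028/(23433 + 11566) + 48939/(-42091) = 29028/34999 + 48939*(-1/42091) = 29028*(1/34999) - 48939/42091 = 29028/34999 - 48939/42091 = -490998513/1473142909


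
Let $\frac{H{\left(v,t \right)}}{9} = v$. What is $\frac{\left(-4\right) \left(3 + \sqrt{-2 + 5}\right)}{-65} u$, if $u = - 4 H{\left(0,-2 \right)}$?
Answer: $0$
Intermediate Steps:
$H{\left(v,t \right)} = 9 v$
$u = 0$ ($u = - 4 \cdot 9 \cdot 0 = \left(-4\right) 0 = 0$)
$\frac{\left(-4\right) \left(3 + \sqrt{-2 + 5}\right)}{-65} u = \frac{\left(-4\right) \left(3 + \sqrt{-2 + 5}\right)}{-65} \cdot 0 = - 4 \left(3 + \sqrt{3}\right) \left(- \frac{1}{65}\right) 0 = \left(-12 - 4 \sqrt{3}\right) \left(- \frac{1}{65}\right) 0 = \left(\frac{12}{65} + \frac{4 \sqrt{3}}{65}\right) 0 = 0$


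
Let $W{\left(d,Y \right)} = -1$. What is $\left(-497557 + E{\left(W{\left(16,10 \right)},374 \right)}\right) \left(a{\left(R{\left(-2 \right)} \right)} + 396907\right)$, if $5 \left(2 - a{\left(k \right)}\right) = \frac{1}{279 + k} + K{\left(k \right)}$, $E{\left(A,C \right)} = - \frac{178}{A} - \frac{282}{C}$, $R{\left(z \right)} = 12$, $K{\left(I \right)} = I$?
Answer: $- \frac{17904399854002476}{90695} \approx -1.9741 \cdot 10^{11}$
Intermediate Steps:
$E{\left(A,C \right)} = - \frac{282}{C} - \frac{178}{A}$
$a{\left(k \right)} = 2 - \frac{k}{5} - \frac{1}{5 \left(279 + k\right)}$ ($a{\left(k \right)} = 2 - \frac{\frac{1}{279 + k} + k}{5} = 2 - \frac{k + \frac{1}{279 + k}}{5} = 2 - \left(\frac{k}{5} + \frac{1}{5 \left(279 + k\right)}\right) = 2 - \frac{k}{5} - \frac{1}{5 \left(279 + k\right)}$)
$\left(-497557 + E{\left(W{\left(16,10 \right)},374 \right)}\right) \left(a{\left(R{\left(-2 \right)} \right)} + 396907\right) = \left(-497557 - \left(-178 + \frac{141}{187}\right)\right) \left(\frac{2789 - 12^{2} - 3228}{5 \left(279 + 12\right)} + 396907\right) = \left(-497557 - - \frac{33145}{187}\right) \left(\frac{2789 - 144 - 3228}{5 \cdot 291} + 396907\right) = \left(-497557 + \left(- \frac{141}{187} + 178\right)\right) \left(\frac{1}{5} \cdot \frac{1}{291} \left(2789 - 144 - 3228\right) + 396907\right) = \left(-497557 + \frac{33145}{187}\right) \left(\frac{1}{5} \cdot \frac{1}{291} \left(-583\right) + 396907\right) = - \frac{93010014 \left(- \frac{583}{1455} + 396907\right)}{187} = \left(- \frac{93010014}{187}\right) \frac{577499102}{1455} = - \frac{17904399854002476}{90695}$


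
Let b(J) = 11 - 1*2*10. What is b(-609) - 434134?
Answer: -434143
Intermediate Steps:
b(J) = -9 (b(J) = 11 - 2*10 = 11 - 20 = -9)
b(-609) - 434134 = -9 - 434134 = -434143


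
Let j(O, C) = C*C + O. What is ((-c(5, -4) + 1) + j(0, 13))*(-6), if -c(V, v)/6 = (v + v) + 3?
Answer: -840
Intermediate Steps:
c(V, v) = -18 - 12*v (c(V, v) = -6*((v + v) + 3) = -6*(2*v + 3) = -6*(3 + 2*v) = -18 - 12*v)
j(O, C) = O + C**2 (j(O, C) = C**2 + O = O + C**2)
((-c(5, -4) + 1) + j(0, 13))*(-6) = ((-(-18 - 12*(-4)) + 1) + (0 + 13**2))*(-6) = ((-(-18 + 48) + 1) + (0 + 169))*(-6) = ((-1*30 + 1) + 169)*(-6) = ((-30 + 1) + 169)*(-6) = (-29 + 169)*(-6) = 140*(-6) = -840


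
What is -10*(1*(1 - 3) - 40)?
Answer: 420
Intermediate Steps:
-10*(1*(1 - 3) - 40) = -10*(1*(-2) - 40) = -10*(-2 - 40) = -10*(-42) = 420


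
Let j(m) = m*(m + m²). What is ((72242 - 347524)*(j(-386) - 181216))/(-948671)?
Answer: -15841013498632/948671 ≈ -1.6698e+7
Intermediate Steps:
((72242 - 347524)*(j(-386) - 181216))/(-948671) = ((72242 - 347524)*((-386)²*(1 - 386) - 181216))/(-948671) = -275282*(148996*(-385) - 181216)*(-1/948671) = -275282*(-57363460 - 181216)*(-1/948671) = -275282*(-57544676)*(-1/948671) = 15841013498632*(-1/948671) = -15841013498632/948671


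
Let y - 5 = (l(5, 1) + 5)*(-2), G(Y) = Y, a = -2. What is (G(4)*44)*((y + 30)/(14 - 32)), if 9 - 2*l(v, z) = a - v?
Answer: -88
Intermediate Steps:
l(v, z) = 11/2 + v/2 (l(v, z) = 9/2 - (-2 - v)/2 = 9/2 + (1 + v/2) = 11/2 + v/2)
y = -21 (y = 5 + ((11/2 + (½)*5) + 5)*(-2) = 5 + ((11/2 + 5/2) + 5)*(-2) = 5 + (8 + 5)*(-2) = 5 + 13*(-2) = 5 - 26 = -21)
(G(4)*44)*((y + 30)/(14 - 32)) = (4*44)*((-21 + 30)/(14 - 32)) = 176*(9/(-18)) = 176*(9*(-1/18)) = 176*(-½) = -88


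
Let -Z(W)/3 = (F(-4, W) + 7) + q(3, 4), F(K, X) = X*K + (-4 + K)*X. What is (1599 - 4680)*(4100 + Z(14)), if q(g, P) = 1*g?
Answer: -14092494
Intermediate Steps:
F(K, X) = K*X + X*(-4 + K)
q(g, P) = g
Z(W) = -30 + 36*W (Z(W) = -3*((2*W*(-2 - 4) + 7) + 3) = -3*((2*W*(-6) + 7) + 3) = -3*((-12*W + 7) + 3) = -3*((7 - 12*W) + 3) = -3*(10 - 12*W) = -30 + 36*W)
(1599 - 4680)*(4100 + Z(14)) = (1599 - 4680)*(4100 + (-30 + 36*14)) = -3081*(4100 + (-30 + 504)) = -3081*(4100 + 474) = -3081*4574 = -14092494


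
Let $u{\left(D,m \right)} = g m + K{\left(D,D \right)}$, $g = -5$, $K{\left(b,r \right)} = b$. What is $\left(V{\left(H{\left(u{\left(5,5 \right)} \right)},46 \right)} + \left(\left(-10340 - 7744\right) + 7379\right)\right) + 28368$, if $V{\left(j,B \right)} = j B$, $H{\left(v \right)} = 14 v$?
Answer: $4783$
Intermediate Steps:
$u{\left(D,m \right)} = D - 5 m$ ($u{\left(D,m \right)} = - 5 m + D = D - 5 m$)
$V{\left(j,B \right)} = B j$
$\left(V{\left(H{\left(u{\left(5,5 \right)} \right)},46 \right)} + \left(\left(-10340 - 7744\right) + 7379\right)\right) + 28368 = \left(46 \cdot 14 \left(5 - 25\right) + \left(\left(-10340 - 7744\right) + 7379\right)\right) + 28368 = \left(46 \cdot 14 \left(5 - 25\right) + \left(-18084 + 7379\right)\right) + 28368 = \left(46 \cdot 14 \left(-20\right) - 10705\right) + 28368 = \left(46 \left(-280\right) - 10705\right) + 28368 = \left(-12880 - 10705\right) + 28368 = -23585 + 28368 = 4783$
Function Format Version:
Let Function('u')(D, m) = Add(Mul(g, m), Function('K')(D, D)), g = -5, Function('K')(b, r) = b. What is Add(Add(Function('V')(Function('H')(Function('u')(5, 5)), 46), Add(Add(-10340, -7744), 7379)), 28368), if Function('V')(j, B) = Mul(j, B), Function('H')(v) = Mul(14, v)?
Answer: 4783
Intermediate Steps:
Function('u')(D, m) = Add(D, Mul(-5, m)) (Function('u')(D, m) = Add(Mul(-5, m), D) = Add(D, Mul(-5, m)))
Function('V')(j, B) = Mul(B, j)
Add(Add(Function('V')(Function('H')(Function('u')(5, 5)), 46), Add(Add(-10340, -7744), 7379)), 28368) = Add(Add(Mul(46, Mul(14, Add(5, Mul(-5, 5)))), Add(Add(-10340, -7744), 7379)), 28368) = Add(Add(Mul(46, Mul(14, Add(5, -25))), Add(-18084, 7379)), 28368) = Add(Add(Mul(46, Mul(14, -20)), -10705), 28368) = Add(Add(Mul(46, -280), -10705), 28368) = Add(Add(-12880, -10705), 28368) = Add(-23585, 28368) = 4783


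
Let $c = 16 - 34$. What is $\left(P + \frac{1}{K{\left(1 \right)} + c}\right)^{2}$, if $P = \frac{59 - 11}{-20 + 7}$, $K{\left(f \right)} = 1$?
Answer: $\frac{687241}{48841} \approx 14.071$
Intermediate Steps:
$c = -18$
$P = - \frac{48}{13}$ ($P = \frac{48}{-13} = 48 \left(- \frac{1}{13}\right) = - \frac{48}{13} \approx -3.6923$)
$\left(P + \frac{1}{K{\left(1 \right)} + c}\right)^{2} = \left(- \frac{48}{13} + \frac{1}{1 - 18}\right)^{2} = \left(- \frac{48}{13} + \frac{1}{-17}\right)^{2} = \left(- \frac{48}{13} - \frac{1}{17}\right)^{2} = \left(- \frac{829}{221}\right)^{2} = \frac{687241}{48841}$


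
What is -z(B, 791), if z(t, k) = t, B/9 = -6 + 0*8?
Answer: 54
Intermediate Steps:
B = -54 (B = 9*(-6 + 0*8) = 9*(-6 + 0) = 9*(-6) = -54)
-z(B, 791) = -1*(-54) = 54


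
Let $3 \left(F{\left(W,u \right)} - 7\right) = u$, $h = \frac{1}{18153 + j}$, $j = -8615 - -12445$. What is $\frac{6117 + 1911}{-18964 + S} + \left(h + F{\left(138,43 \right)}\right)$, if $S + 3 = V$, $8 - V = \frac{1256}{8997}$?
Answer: $\frac{18093976962577}{865328897667} \approx 20.91$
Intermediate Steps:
$V = \frac{70720}{8997}$ ($V = 8 - \frac{1256}{8997} = \frac{70720}{8997} \approx 7.8604$)
$j = 3830$ ($j = -8615 + 12445 = 3830$)
$h = \frac{1}{21983}$ ($h = \frac{1}{18153 + 3830} = \frac{1}{21983} \approx 4.549 \cdot 10^{-5}$)
$S = \frac{43729}{8997}$ ($S = -3 + \frac{70720}{8997} = \frac{43729}{8997} \approx 4.8604$)
$F{\left(W,u \right)} = 7 + \frac{u}{3}$
$\frac{6117 + 1911}{-18964 + S} + \left(h + F{\left(138,43 \right)}\right) = \frac{6117 + 1911}{-18964 + \frac{43729}{8997}} + \left(\frac{1}{21983} + \left(7 + \frac{1}{3} \cdot 43\right)\right) = \frac{8028}{- \frac{170575379}{8997}} + \left(\frac{1}{21983} + \left(7 + \frac{43}{3}\right)\right) = 8028 \left(- \frac{8997}{170575379}\right) + \left(\frac{1}{21983} + \frac{64}{3}\right) = - \frac{72227916}{170575379} + \frac{1406915}{65949} = \frac{18093976962577}{865328897667}$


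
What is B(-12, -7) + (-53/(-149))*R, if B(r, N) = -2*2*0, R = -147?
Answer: -7791/149 ≈ -52.289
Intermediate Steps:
B(r, N) = 0 (B(r, N) = -4*0 = 0)
B(-12, -7) + (-53/(-149))*R = 0 - 53/(-149)*(-147) = 0 - 53*(-1/149)*(-147) = 0 + (53/149)*(-147) = 0 - 7791/149 = -7791/149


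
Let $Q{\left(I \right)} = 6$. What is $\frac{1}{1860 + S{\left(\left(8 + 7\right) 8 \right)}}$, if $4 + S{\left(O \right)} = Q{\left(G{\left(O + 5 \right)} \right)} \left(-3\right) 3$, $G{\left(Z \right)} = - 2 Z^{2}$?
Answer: $\frac{1}{1802} \approx 0.00055494$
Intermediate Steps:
$S{\left(O \right)} = -58$ ($S{\left(O \right)} = -4 + 6 \left(-3\right) 3 = -4 - 54 = -58$)
$\frac{1}{1860 + S{\left(\left(8 + 7\right) 8 \right)}} = \frac{1}{1860 - 58} = \frac{1}{1802}$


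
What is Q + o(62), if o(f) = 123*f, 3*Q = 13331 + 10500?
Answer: 46709/3 ≈ 15570.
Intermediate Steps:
Q = 23831/3 (Q = (13331 + 10500)/3 = (1/3)*23831 = 23831/3 ≈ 7943.7)
Q + o(62) = 23831/3 + 123*62 = 23831/3 + 7626 = 46709/3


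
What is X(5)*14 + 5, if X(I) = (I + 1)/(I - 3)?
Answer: 47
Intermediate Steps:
X(I) = (1 + I)/(-3 + I)
X(5)*14 + 5 = ((1 + 5)/(-3 + 5))*14 + 5 = (6/2)*14 + 5 = ((1/2)*6)*14 + 5 = 3*14 + 5 = 42 + 5 = 47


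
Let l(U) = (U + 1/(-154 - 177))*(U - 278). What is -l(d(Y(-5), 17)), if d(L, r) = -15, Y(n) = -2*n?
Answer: -1455038/331 ≈ -4395.9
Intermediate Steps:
l(U) = (-278 + U)*(-1/331 + U) (l(U) = (U + 1/(-331))*(-278 + U) = (U - 1/331)*(-278 + U) = (-1/331 + U)*(-278 + U) = (-278 + U)*(-1/331 + U))
-l(d(Y(-5), 17)) = -(278/331 + (-15)² - 92019/331*(-15)) = -(278/331 + 225 + 1380285/331) = -1*1455038/331 = -1455038/331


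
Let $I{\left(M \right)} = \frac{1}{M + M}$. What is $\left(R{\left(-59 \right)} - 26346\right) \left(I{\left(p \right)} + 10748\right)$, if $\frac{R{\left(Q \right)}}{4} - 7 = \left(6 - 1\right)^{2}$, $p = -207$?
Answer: $- \frac{58330737139}{207} \approx -2.8179 \cdot 10^{8}$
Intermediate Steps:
$R{\left(Q \right)} = 128$ ($R{\left(Q \right)} = 28 + 4 \left(6 - 1\right)^{2} = 28 + 4 \cdot 5^{2} = 28 + 4 \cdot 25 = 28 + 100 = 128$)
$I{\left(M \right)} = \frac{1}{2 M}$
$\left(R{\left(-59 \right)} - 26346\right) \left(I{\left(p \right)} + 10748\right) = \left(128 - 26346\right) \left(\frac{1}{2 \left(-207\right)} + 10748\right) = - 26218 \left(\frac{1}{2} \left(- \frac{1}{207}\right) + 10748\right) = - 26218 \left(- \frac{1}{414} + 10748\right) = \left(-26218\right) \frac{4449671}{414} = - \frac{58330737139}{207}$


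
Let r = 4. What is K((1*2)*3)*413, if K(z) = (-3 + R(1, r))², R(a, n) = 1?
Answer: 1652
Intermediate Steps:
K(z) = 4 (K(z) = (-3 + 1)² = (-2)² = 4)
K((1*2)*3)*413 = 4*413 = 1652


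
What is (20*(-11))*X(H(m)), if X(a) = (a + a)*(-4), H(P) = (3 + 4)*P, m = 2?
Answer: 24640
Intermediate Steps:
H(P) = 7*P
X(a) = -8*a (X(a) = (2*a)*(-4) = -8*a)
(20*(-11))*X(H(m)) = (20*(-11))*(-56*2) = -(-1760)*14 = -220*(-112) = 24640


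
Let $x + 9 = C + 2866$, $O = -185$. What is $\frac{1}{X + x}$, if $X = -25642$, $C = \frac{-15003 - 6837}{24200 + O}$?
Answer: $- \frac{1601}{36480241} \approx -4.3887 \cdot 10^{-5}$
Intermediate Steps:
$C = - \frac{1456}{1601}$ ($C = \frac{-15003 - 6837}{24200 - 185} = - \frac{21840}{24015} = \left(-21840\right) \frac{1}{24015} = - \frac{1456}{1601} \approx -0.90943$)
$x = \frac{4572601}{1601}$ ($x = -9 + \left(- \frac{1456}{1601} + 2866\right) = -9 + \frac{4587010}{1601} = \frac{4572601}{1601} \approx 2856.1$)
$\frac{1}{X + x} = \frac{1}{-25642 + \frac{4572601}{1601}} = \frac{1}{- \frac{36480241}{1601}} = - \frac{1601}{36480241}$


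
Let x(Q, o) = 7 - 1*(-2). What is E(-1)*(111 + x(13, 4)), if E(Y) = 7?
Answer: 840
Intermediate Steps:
x(Q, o) = 9 (x(Q, o) = 7 + 2 = 9)
E(-1)*(111 + x(13, 4)) = 7*(111 + 9) = 7*120 = 840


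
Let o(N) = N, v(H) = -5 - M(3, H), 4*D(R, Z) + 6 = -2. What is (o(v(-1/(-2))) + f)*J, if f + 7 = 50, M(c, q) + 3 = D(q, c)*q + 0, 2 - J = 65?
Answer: -2646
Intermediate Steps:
D(R, Z) = -2 (D(R, Z) = -3/2 + (¼)*(-2) = -3/2 - ½ = -2)
J = -63 (J = 2 - 1*65 = 2 - 65 = -63)
M(c, q) = -3 - 2*q (M(c, q) = -3 + (-2*q + 0) = -3 - 2*q)
f = 43 (f = -7 + 50 = 43)
v(H) = -2 + 2*H (v(H) = -5 - (-3 - 2*H) = -5 + (3 + 2*H) = -2 + 2*H)
(o(v(-1/(-2))) + f)*J = ((-2 + 2*(-1/(-2))) + 43)*(-63) = ((-2 + 2*(-1*(-½))) + 43)*(-63) = ((-2 + 2*(½)) + 43)*(-63) = ((-2 + 1) + 43)*(-63) = (-1 + 43)*(-63) = 42*(-63) = -2646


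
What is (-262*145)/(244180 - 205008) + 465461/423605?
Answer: 152877453/1185246790 ≈ 0.12898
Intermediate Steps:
(-262*145)/(244180 - 205008) + 465461/423605 = -37990/39172 + 465461*(1/423605) = -37990*1/39172 + 465461/423605 = -18995/19586 + 465461/423605 = 152877453/1185246790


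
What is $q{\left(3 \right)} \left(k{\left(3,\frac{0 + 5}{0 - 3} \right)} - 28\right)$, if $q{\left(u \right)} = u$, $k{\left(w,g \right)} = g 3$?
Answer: $-99$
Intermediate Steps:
$k{\left(w,g \right)} = 3 g$
$q{\left(3 \right)} \left(k{\left(3,\frac{0 + 5}{0 - 3} \right)} - 28\right) = 3 \left(3 \frac{0 + 5}{0 - 3} - 28\right) = 3 \left(3 \frac{5}{-3} - 28\right) = 3 \left(3 \cdot 5 \left(- \frac{1}{3}\right) - 28\right) = 3 \left(3 \left(- \frac{5}{3}\right) - 28\right) = 3 \left(-5 - 28\right) = 3 \left(-33\right) = -99$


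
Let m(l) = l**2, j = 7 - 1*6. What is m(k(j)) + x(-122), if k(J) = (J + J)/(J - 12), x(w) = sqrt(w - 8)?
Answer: 4/121 + I*sqrt(130) ≈ 0.033058 + 11.402*I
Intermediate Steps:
x(w) = sqrt(-8 + w)
j = 1 (j = 7 - 6 = 1)
k(J) = 2*J/(-12 + J) (k(J) = (2*J)/(-12 + J) = 2*J/(-12 + J))
m(k(j)) + x(-122) = (2*1/(-12 + 1))**2 + sqrt(-8 - 122) = (2*1/(-11))**2 + sqrt(-130) = (2*1*(-1/11))**2 + I*sqrt(130) = (-2/11)**2 + I*sqrt(130) = 4/121 + I*sqrt(130)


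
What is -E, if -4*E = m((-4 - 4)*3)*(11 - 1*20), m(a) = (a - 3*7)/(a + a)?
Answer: -135/64 ≈ -2.1094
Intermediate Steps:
m(a) = (-21 + a)/(2*a) (m(a) = (a - 21)/((2*a)) = (-21 + a)*(1/(2*a)) = (-21 + a)/(2*a))
E = 135/64 (E = -(-21 + (-4 - 4)*3)/(2*(((-4 - 4)*3)))*(11 - 1*20)/4 = -(-21 - 8*3)/(2*((-8*3)))*(11 - 20)/4 = -(1/2)*(-21 - 24)/(-24)*(-9)/4 = -(1/2)*(-1/24)*(-45)*(-9)/4 = -15*(-9)/64 = -1/4*(-135/16) = 135/64 ≈ 2.1094)
-E = -1*135/64 = -135/64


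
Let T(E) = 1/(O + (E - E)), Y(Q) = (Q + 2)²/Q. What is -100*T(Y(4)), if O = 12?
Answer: -25/3 ≈ -8.3333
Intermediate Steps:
Y(Q) = (2 + Q)²/Q
T(E) = 1/12 (T(E) = 1/(12 + (E - E)) = 1/(12 + 0) = 1/12)
-100*T(Y(4)) = -100*1/12 = -25/3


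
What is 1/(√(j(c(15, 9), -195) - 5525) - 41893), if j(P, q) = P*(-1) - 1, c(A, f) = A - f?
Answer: -41893/1755028981 - 2*I*√1383/1755028981 ≈ -2.387e-5 - 4.238e-8*I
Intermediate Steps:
j(P, q) = -1 - P (j(P, q) = -P - 1 = -1 - P)
1/(√(j(c(15, 9), -195) - 5525) - 41893) = 1/(√((-1 - (15 - 1*9)) - 5525) - 41893) = 1/(√((-1 - (15 - 9)) - 5525) - 41893) = 1/(√((-1 - 1*6) - 5525) - 41893) = 1/(√((-1 - 6) - 5525) - 41893) = 1/(√(-7 - 5525) - 41893) = 1/(√(-5532) - 41893) = 1/(2*I*√1383 - 41893) = 1/(-41893 + 2*I*√1383)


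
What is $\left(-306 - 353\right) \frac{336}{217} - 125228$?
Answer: $- \frac{3913700}{31} \approx -1.2625 \cdot 10^{5}$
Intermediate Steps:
$\left(-306 - 353\right) \frac{336}{217} - 125228 = - 659 \cdot 336 \cdot \frac{1}{217} - 125228 = \left(-659\right) \frac{48}{31} - 125228 = - \frac{31632}{31} - 125228 = - \frac{3913700}{31}$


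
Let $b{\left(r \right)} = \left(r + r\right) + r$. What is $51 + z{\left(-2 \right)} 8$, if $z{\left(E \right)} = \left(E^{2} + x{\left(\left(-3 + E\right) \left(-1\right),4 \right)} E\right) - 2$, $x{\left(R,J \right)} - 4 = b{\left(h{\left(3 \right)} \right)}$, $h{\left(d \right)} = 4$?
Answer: $-189$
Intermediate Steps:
$b{\left(r \right)} = 3 r$ ($b{\left(r \right)} = 2 r + r = 3 r$)
$x{\left(R,J \right)} = 16$ ($x{\left(R,J \right)} = 4 + 3 \cdot 4 = 4 + 12 = 16$)
$z{\left(E \right)} = -2 + E^{2} + 16 E$ ($z{\left(E \right)} = \left(E^{2} + 16 E\right) - 2 = -2 + E^{2} + 16 E$)
$51 + z{\left(-2 \right)} 8 = 51 + \left(-2 + \left(-2\right)^{2} + 16 \left(-2\right)\right) 8 = 51 + \left(-2 + 4 - 32\right) 8 = 51 - 240 = -189$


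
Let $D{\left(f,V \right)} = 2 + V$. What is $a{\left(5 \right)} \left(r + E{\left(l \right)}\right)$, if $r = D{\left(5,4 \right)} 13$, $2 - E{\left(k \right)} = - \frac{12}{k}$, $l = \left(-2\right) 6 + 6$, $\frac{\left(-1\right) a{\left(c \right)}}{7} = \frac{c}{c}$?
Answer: $-546$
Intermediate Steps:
$a{\left(c \right)} = -7$ ($a{\left(c \right)} = - 7 \frac{c}{c} = \left(-7\right) 1 = -7$)
$l = -6$ ($l = -12 + 6 = -6$)
$E{\left(k \right)} = 2 + \frac{12}{k}$ ($E{\left(k \right)} = 2 - - \frac{12}{k} = 2 + \frac{12}{k}$)
$r = 78$ ($r = \left(2 + 4\right) 13 = 6 \cdot 13 = 78$)
$a{\left(5 \right)} \left(r + E{\left(l \right)}\right) = - 7 \left(78 + \left(2 + \frac{12}{-6}\right)\right) = - 7 \left(78 + \left(2 + 12 \left(- \frac{1}{6}\right)\right)\right) = - 7 \left(78 + \left(2 - 2\right)\right) = - 7 \left(78 + 0\right) = \left(-7\right) 78 = -546$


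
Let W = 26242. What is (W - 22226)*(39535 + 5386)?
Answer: 180402736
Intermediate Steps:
(W - 22226)*(39535 + 5386) = (26242 - 22226)*(39535 + 5386) = 4016*44921 = 180402736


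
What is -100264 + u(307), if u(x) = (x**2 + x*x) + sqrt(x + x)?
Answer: 88234 + sqrt(614) ≈ 88259.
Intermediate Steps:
u(x) = 2*x**2 + sqrt(2)*sqrt(x) (u(x) = (x**2 + x**2) + sqrt(2*x) = 2*x**2 + sqrt(2)*sqrt(x))
-100264 + u(307) = -100264 + (2*307**2 + sqrt(2)*sqrt(307)) = -100264 + (2*94249 + sqrt(614)) = -100264 + (188498 + sqrt(614)) = 88234 + sqrt(614)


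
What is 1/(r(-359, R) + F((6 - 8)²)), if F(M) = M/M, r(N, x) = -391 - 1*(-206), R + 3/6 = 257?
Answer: -1/184 ≈ -0.0054348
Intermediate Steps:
R = 513/2 (R = -½ + 257 = 513/2 ≈ 256.50)
r(N, x) = -185 (r(N, x) = -391 + 206 = -185)
F(M) = 1
1/(r(-359, R) + F((6 - 8)²)) = 1/(-185 + 1) = 1/(-184) = -1/184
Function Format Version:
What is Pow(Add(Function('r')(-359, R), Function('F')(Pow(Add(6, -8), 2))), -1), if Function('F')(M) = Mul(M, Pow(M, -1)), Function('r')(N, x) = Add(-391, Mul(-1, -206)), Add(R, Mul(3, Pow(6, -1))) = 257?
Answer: Rational(-1, 184) ≈ -0.0054348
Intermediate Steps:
R = Rational(513, 2) (R = Add(Rational(-1, 2), 257) = Rational(513, 2) ≈ 256.50)
Function('r')(N, x) = -185 (Function('r')(N, x) = Add(-391, 206) = -185)
Function('F')(M) = 1
Pow(Add(Function('r')(-359, R), Function('F')(Pow(Add(6, -8), 2))), -1) = Pow(Add(-185, 1), -1) = Pow(-184, -1) = Rational(-1, 184)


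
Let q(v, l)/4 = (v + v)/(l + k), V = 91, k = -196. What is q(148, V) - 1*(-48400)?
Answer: 5080816/105 ≈ 48389.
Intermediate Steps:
q(v, l) = 8*v/(-196 + l) (q(v, l) = 4*((v + v)/(l - 196)) = 4*((2*v)/(-196 + l)) = 4*(2*v/(-196 + l)) = 8*v/(-196 + l))
q(148, V) - 1*(-48400) = 8*148/(-196 + 91) - 1*(-48400) = 8*148/(-105) + 48400 = 8*148*(-1/105) + 48400 = -1184/105 + 48400 = 5080816/105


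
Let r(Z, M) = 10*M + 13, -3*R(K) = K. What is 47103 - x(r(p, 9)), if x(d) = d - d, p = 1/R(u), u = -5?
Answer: 47103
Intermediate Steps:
R(K) = -K/3
p = 3/5 (p = 1/(-1/3*(-5)) = 1/(5/3) = 3/5 ≈ 0.60000)
r(Z, M) = 13 + 10*M
x(d) = 0
47103 - x(r(p, 9)) = 47103 - 1*0 = 47103 + 0 = 47103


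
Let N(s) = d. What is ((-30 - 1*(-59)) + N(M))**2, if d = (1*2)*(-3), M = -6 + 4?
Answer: 529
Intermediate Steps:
M = -2
d = -6 (d = 2*(-3) = -6)
N(s) = -6
((-30 - 1*(-59)) + N(M))**2 = ((-30 - 1*(-59)) - 6)**2 = ((-30 + 59) - 6)**2 = (29 - 6)**2 = 23**2 = 529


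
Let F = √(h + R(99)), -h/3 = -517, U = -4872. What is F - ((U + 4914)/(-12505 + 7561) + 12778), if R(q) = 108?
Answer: -10529065/824 + √1659 ≈ -12737.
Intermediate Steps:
h = 1551 (h = -3*(-517) = 1551)
F = √1659 (F = √(1551 + 108) = √1659 ≈ 40.731)
F - ((U + 4914)/(-12505 + 7561) + 12778) = √1659 - ((-4872 + 4914)/(-12505 + 7561) + 12778) = √1659 - (42/(-4944) + 12778) = √1659 - (42*(-1/4944) + 12778) = √1659 - (-7/824 + 12778) = √1659 - 1*10529065/824 = √1659 - 10529065/824 = -10529065/824 + √1659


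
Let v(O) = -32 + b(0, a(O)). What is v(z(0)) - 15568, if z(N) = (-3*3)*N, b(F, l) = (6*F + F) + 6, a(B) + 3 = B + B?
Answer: -15594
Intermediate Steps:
a(B) = -3 + 2*B (a(B) = -3 + (B + B) = -3 + 2*B)
b(F, l) = 6 + 7*F (b(F, l) = 7*F + 6 = 6 + 7*F)
z(N) = -9*N
v(O) = -26 (v(O) = -32 + (6 + 7*0) = -32 + (6 + 0) = -32 + 6 = -26)
v(z(0)) - 15568 = -26 - 15568 = -15594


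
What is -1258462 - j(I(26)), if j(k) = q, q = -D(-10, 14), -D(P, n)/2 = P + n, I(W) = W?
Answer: -1258470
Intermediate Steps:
D(P, n) = -2*P - 2*n (D(P, n) = -2*(P + n) = -2*P - 2*n)
q = 8 (q = -(-2*(-10) - 2*14) = -(20 - 28) = -1*(-8) = 8)
j(k) = 8
-1258462 - j(I(26)) = -1258462 - 1*8 = -1258462 - 8 = -1258470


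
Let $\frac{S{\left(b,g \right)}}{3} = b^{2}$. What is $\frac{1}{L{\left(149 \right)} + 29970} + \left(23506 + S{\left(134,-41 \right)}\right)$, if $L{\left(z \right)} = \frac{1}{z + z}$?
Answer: $\frac{691031914112}{8931061} \approx 77374.0$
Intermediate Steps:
$L{\left(z \right)} = \frac{1}{2 z}$
$S{\left(b,g \right)} = 3 b^{2}$
$\frac{1}{L{\left(149 \right)} + 29970} + \left(23506 + S{\left(134,-41 \right)}\right) = \frac{1}{\frac{1}{2 \cdot 149} + 29970} + \left(23506 + 3 \cdot 134^{2}\right) = \frac{1}{\frac{1}{2} \cdot \frac{1}{149} + 29970} + \left(23506 + 3 \cdot 17956\right) = \frac{1}{\frac{1}{298} + 29970} + \left(23506 + 53868\right) = \frac{1}{\frac{8931061}{298}} + 77374 = \frac{298}{8931061} + 77374 = \frac{691031914112}{8931061}$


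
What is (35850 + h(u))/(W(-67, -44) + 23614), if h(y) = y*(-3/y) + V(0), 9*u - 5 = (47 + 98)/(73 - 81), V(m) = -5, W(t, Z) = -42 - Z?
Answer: 17921/11808 ≈ 1.5177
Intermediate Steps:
u = -35/24 (u = 5/9 + ((47 + 98)/(73 - 81))/9 = 5/9 + (145/(-8))/9 = 5/9 + (145*(-⅛))/9 = 5/9 + (⅑)*(-145/8) = 5/9 - 145/72 = -35/24 ≈ -1.4583)
h(y) = -8 (h(y) = y*(-3/y) - 5 = -3 - 5 = -8)
(35850 + h(u))/(W(-67, -44) + 23614) = (35850 - 8)/((-42 - 1*(-44)) + 23614) = 35842/((-42 + 44) + 23614) = 35842/(2 + 23614) = 35842/23616 = 35842*(1/23616) = 17921/11808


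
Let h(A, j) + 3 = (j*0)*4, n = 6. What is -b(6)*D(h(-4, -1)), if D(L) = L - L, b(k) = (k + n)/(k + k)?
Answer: 0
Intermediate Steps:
h(A, j) = -3 (h(A, j) = -3 + (j*0)*4 = -3 + 0*4 = -3 + 0 = -3)
b(k) = (6 + k)/(2*k) (b(k) = (k + 6)/(k + k) = (6 + k)/((2*k)) = (6 + k)*(1/(2*k)) = (6 + k)/(2*k))
D(L) = 0
-b(6)*D(h(-4, -1)) = -(½)*(6 + 6)/6*0 = -(½)*(⅙)*12*0 = -0 = -1*0 = 0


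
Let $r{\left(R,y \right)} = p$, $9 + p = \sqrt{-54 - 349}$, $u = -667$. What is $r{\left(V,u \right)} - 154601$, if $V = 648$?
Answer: $-154610 + i \sqrt{403} \approx -1.5461 \cdot 10^{5} + 20.075 i$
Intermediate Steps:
$p = -9 + i \sqrt{403}$ ($p = -9 + \sqrt{-54 - 349} = -9 + \sqrt{-403} = -9 + i \sqrt{403} \approx -9.0 + 20.075 i$)
$r{\left(R,y \right)} = -9 + i \sqrt{403}$
$r{\left(V,u \right)} - 154601 = \left(-9 + i \sqrt{403}\right) - 154601 = -154610 + i \sqrt{403}$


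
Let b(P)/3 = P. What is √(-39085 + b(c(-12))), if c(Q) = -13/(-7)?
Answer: 2*I*√478723/7 ≈ 197.69*I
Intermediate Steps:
c(Q) = 13/7 (c(Q) = -13*(-⅐) = 13/7)
b(P) = 3*P
√(-39085 + b(c(-12))) = √(-39085 + 3*(13/7)) = √(-39085 + 39/7) = √(-273556/7) = 2*I*√478723/7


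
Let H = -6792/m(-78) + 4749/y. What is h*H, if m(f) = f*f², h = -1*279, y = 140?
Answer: -2912189507/307580 ≈ -9468.1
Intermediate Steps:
h = -279
m(f) = f³
H = 93941597/2768220 (H = -6792/((-78)³) + 4749/140 = -6792/(-474552) + 4749*(1/140) = -6792*(-1/474552) + 4749/140 = 283/19773 + 4749/140 = 93941597/2768220 ≈ 33.936)
h*H = -279*93941597/2768220 = -2912189507/307580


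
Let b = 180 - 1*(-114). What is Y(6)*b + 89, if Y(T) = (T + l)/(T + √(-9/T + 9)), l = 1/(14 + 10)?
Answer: 8796/19 - 7105*√30/228 ≈ 292.26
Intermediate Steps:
l = 1/24 ≈ 0.041667
b = 294 (b = 180 + 114 = 294)
Y(T) = (1/24 + T)/(T + √(9 - 9/T)) (Y(T) = (T + 1/24)/(T + √(-9/T + 9)) = (1/24 + T)/(T + √(9 - 9/T)))
Y(6)*b + 89 = ((1/24 + 6)/(6 + 3*√((-1 + 6)/6)))*294 + 89 = ((145/24)/(6 + 3*√((⅙)*5)))*294 + 89 = ((145/24)/(6 + 3*√(⅚)))*294 + 89 = ((145/24)/(6 + 3*(√30/6)))*294 + 89 = ((145/24)/(6 + √30/2))*294 + 89 = (145/(24*(6 + √30/2)))*294 + 89 = 7105/(4*(6 + √30/2)) + 89 = 89 + 7105/(4*(6 + √30/2))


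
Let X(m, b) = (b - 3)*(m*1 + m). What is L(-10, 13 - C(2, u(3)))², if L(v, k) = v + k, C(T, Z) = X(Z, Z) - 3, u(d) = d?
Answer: 36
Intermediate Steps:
X(m, b) = 2*m*(-3 + b) (X(m, b) = (-3 + b)*(m + m) = (-3 + b)*(2*m) = 2*m*(-3 + b))
C(T, Z) = -3 + 2*Z*(-3 + Z) (C(T, Z) = 2*Z*(-3 + Z) - 3 = -3 + 2*Z*(-3 + Z))
L(v, k) = k + v
L(-10, 13 - C(2, u(3)))² = ((13 - (-3 + 2*3*(-3 + 3))) - 10)² = ((13 - (-3 + 2*3*0)) - 10)² = ((13 - (-3 + 0)) - 10)² = ((13 - 1*(-3)) - 10)² = ((13 + 3) - 10)² = (16 - 10)² = 6² = 36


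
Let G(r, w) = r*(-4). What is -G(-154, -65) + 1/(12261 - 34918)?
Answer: -13956713/22657 ≈ -616.00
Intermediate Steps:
G(r, w) = -4*r
-G(-154, -65) + 1/(12261 - 34918) = -(-4)*(-154) + 1/(12261 - 34918) = -1*616 + 1/(-22657) = -616 - 1/22657 = -13956713/22657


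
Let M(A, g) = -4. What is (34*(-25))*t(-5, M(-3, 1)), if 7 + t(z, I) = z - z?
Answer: 5950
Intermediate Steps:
t(z, I) = -7 (t(z, I) = -7 + (z - z) = -7 + 0 = -7)
(34*(-25))*t(-5, M(-3, 1)) = (34*(-25))*(-7) = -850*(-7) = 5950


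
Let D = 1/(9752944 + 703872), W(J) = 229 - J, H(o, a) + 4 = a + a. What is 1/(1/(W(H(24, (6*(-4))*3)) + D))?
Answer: 3942219633/10456816 ≈ 377.00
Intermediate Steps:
H(o, a) = -4 + 2*a (H(o, a) = -4 + (a + a) = -4 + 2*a)
D = 1/10456816 ≈ 9.5631e-8
1/(1/(W(H(24, (6*(-4))*3)) + D)) = 1/(1/((229 - (-4 + 2*((6*(-4))*3))) + 1/10456816)) = 1/(1/((229 - (-4 + 2*(-24*3))) + 1/10456816)) = 1/(1/((229 - (-4 + 2*(-72))) + 1/10456816)) = 1/(1/((229 - (-4 - 144)) + 1/10456816)) = 1/(1/((229 - 1*(-148)) + 1/10456816)) = 1/(1/((229 + 148) + 1/10456816)) = 1/(1/(377 + 1/10456816)) = 1/(1/(3942219633/10456816)) = 1/(10456816/3942219633) = 3942219633/10456816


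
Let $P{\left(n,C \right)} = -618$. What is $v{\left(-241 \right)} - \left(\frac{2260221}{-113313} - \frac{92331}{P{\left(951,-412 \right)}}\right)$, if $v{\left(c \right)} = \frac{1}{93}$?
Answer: $- \frac{93668908099}{723616818} \approx -129.45$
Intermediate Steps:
$v{\left(c \right)} = \frac{1}{93}$
$v{\left(-241 \right)} - \left(\frac{2260221}{-113313} - \frac{92331}{P{\left(951,-412 \right)}}\right) = \frac{1}{93} - \left(\frac{2260221}{-113313} - \frac{92331}{-618}\right) = \frac{1}{93} - \left(2260221 \left(- \frac{1}{113313}\right) - - \frac{30777}{206}\right) = \frac{1}{93} - \left(- \frac{753407}{37771} + \frac{30777}{206}\right) = \frac{1}{93} - \frac{1007276225}{7780826} = - \frac{93668908099}{723616818}$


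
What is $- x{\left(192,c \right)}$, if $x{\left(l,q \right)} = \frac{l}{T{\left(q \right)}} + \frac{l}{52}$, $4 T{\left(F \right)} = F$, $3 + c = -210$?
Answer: $- \frac{80}{923} \approx -0.086674$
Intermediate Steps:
$c = -213$ ($c = -3 - 210 = -213$)
$T{\left(F \right)} = \frac{F}{4}$
$x{\left(l,q \right)} = \frac{l}{52} + \frac{4 l}{q}$ ($x{\left(l,q \right)} = \frac{l}{\frac{1}{4} q} + \frac{l}{52} = l \frac{4}{q} + l \frac{1}{52} = \frac{4 l}{q} + \frac{l}{52} = \frac{l}{52} + \frac{4 l}{q}$)
$- x{\left(192,c \right)} = - \frac{192 \left(208 - 213\right)}{52 \left(-213\right)} = - \frac{192 \left(-1\right) \left(-5\right)}{52 \cdot 213} = \left(-1\right) \frac{80}{923} = - \frac{80}{923}$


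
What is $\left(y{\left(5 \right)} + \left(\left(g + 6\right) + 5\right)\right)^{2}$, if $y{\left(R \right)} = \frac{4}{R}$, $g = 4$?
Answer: $\frac{6241}{25} \approx 249.64$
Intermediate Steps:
$\left(y{\left(5 \right)} + \left(\left(g + 6\right) + 5\right)\right)^{2} = \left(\frac{4}{5} + \left(\left(4 + 6\right) + 5\right)\right)^{2} = \left(4 \cdot \frac{1}{5} + \left(10 + 5\right)\right)^{2} = \left(\frac{4}{5} + 15\right)^{2} = \left(\frac{79}{5}\right)^{2} = \frac{6241}{25}$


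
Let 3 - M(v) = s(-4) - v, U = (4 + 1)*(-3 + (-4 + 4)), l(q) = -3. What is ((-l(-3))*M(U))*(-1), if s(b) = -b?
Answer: 48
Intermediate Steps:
U = -15 (U = 5*(-3 + 0) = 5*(-3) = -15)
M(v) = -1 + v (M(v) = 3 - (-1*(-4) - v) = 3 - (4 - v) = 3 + (-4 + v) = -1 + v)
((-l(-3))*M(U))*(-1) = ((-1*(-3))*(-1 - 15))*(-1) = (3*(-16))*(-1) = -48*(-1) = 48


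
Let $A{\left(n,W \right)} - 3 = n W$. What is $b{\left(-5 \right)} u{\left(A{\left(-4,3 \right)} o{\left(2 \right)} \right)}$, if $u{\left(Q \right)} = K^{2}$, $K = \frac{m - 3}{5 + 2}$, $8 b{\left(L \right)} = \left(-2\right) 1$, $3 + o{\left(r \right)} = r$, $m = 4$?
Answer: $- \frac{1}{196} \approx -0.005102$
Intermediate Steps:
$o{\left(r \right)} = -3 + r$
$A{\left(n,W \right)} = 3 + W n$ ($A{\left(n,W \right)} = 3 + n W = 3 + W n$)
$b{\left(L \right)} = - \frac{1}{4}$ ($b{\left(L \right)} = \frac{\left(-2\right) 1}{8} = \frac{1}{8} \left(-2\right) = - \frac{1}{4}$)
$K = \frac{1}{7}$ ($K = \frac{4 - 3}{5 + 2} = 1 \cdot \frac{1}{7} = \frac{1}{7} \approx 0.14286$)
$u{\left(Q \right)} = \frac{1}{49}$ ($u{\left(Q \right)} = \left(\frac{1}{7}\right)^{2} = \frac{1}{49}$)
$b{\left(-5 \right)} u{\left(A{\left(-4,3 \right)} o{\left(2 \right)} \right)} = \left(- \frac{1}{4}\right) \frac{1}{49} = - \frac{1}{196}$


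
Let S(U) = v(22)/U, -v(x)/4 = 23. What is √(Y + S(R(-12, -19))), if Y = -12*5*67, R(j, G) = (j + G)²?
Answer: 4*I*√241457/31 ≈ 63.404*I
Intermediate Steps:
R(j, G) = (G + j)²
v(x) = -92 (v(x) = -4*23 = -92)
S(U) = -92/U
Y = -4020 (Y = -60*67 = -4020)
√(Y + S(R(-12, -19))) = √(-4020 - 92/(-19 - 12)²) = √(-4020 - 92/((-31)²)) = √(-4020 - 92/961) = √(-3863312/961) = 4*I*√241457/31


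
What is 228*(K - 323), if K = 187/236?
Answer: -4334337/59 ≈ -73463.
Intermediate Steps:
K = 187/236 (K = 187*(1/236) = 187/236 ≈ 0.79237)
228*(K - 323) = 228*(187/236 - 323) = 228*(-76041/236) = -4334337/59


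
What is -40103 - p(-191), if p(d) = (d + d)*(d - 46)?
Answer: -130637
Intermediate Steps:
p(d) = 2*d*(-46 + d) (p(d) = (2*d)*(-46 + d) = 2*d*(-46 + d))
-40103 - p(-191) = -40103 - 2*(-191)*(-46 - 191) = -40103 - 2*(-191)*(-237) = -40103 - 1*90534 = -40103 - 90534 = -130637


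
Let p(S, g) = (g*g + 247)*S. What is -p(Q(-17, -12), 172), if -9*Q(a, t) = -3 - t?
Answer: 29831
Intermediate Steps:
Q(a, t) = 1/3 + t/9 (Q(a, t) = -(-3 - t)/9 = 1/3 + t/9)
p(S, g) = S*(247 + g**2) (p(S, g) = (g**2 + 247)*S = (247 + g**2)*S = S*(247 + g**2))
-p(Q(-17, -12), 172) = -(1/3 + (1/9)*(-12))*(247 + 172**2) = -(1/3 - 4/3)*(247 + 29584) = -(-1)*29831 = -1*(-29831) = 29831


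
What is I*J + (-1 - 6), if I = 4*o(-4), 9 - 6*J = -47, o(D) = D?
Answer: -469/3 ≈ -156.33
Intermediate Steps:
J = 28/3 (J = 3/2 - ⅙*(-47) = 3/2 + 47/6 = 28/3 ≈ 9.3333)
I = -16 (I = 4*(-4) = -16)
I*J + (-1 - 6) = -16*28/3 + (-1 - 6) = -448/3 - 7 = -469/3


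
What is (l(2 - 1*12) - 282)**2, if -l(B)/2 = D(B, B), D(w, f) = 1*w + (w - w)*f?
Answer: 68644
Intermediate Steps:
D(w, f) = w (D(w, f) = w + 0*f = w + 0 = w)
l(B) = -2*B
(l(2 - 1*12) - 282)**2 = (-2*(2 - 1*12) - 282)**2 = (-2*(2 - 12) - 282)**2 = (-2*(-10) - 282)**2 = (20 - 282)**2 = (-262)**2 = 68644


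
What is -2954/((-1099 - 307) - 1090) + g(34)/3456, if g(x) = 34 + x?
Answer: 6757/5616 ≈ 1.2032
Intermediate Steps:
-2954/((-1099 - 307) - 1090) + g(34)/3456 = -2954/((-1099 - 307) - 1090) + (34 + 34)/3456 = -2954/(-1406 - 1090) + 68*(1/3456) = -2954/(-2496) + 17/864 = -2954*(-1/2496) + 17/864 = 1477/1248 + 17/864 = 6757/5616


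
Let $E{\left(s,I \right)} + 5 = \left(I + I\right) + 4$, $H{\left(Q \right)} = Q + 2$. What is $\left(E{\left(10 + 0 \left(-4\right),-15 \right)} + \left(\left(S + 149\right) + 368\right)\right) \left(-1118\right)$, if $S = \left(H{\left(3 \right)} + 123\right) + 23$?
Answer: $-712166$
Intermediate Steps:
$H{\left(Q \right)} = 2 + Q$
$S = 151$ ($S = \left(\left(2 + 3\right) + 123\right) + 23 = \left(5 + 123\right) + 23 = 128 + 23 = 151$)
$E{\left(s,I \right)} = -1 + 2 I$ ($E{\left(s,I \right)} = -5 + \left(\left(I + I\right) + 4\right) = -5 + \left(2 I + 4\right) = -5 + \left(4 + 2 I\right) = -1 + 2 I$)
$\left(E{\left(10 + 0 \left(-4\right),-15 \right)} + \left(\left(S + 149\right) + 368\right)\right) \left(-1118\right) = \left(\left(-1 + 2 \left(-15\right)\right) + \left(\left(151 + 149\right) + 368\right)\right) \left(-1118\right) = \left(\left(-1 - 30\right) + \left(300 + 368\right)\right) \left(-1118\right) = \left(-31 + 668\right) \left(-1118\right) = 637 \left(-1118\right) = -712166$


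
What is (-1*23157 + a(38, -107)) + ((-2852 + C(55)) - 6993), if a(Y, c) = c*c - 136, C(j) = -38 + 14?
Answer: -21713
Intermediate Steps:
C(j) = -24
a(Y, c) = -136 + c² (a(Y, c) = c² - 136 = -136 + c²)
(-1*23157 + a(38, -107)) + ((-2852 + C(55)) - 6993) = (-1*23157 + (-136 + (-107)²)) + ((-2852 - 24) - 6993) = (-23157 + (-136 + 11449)) + (-2876 - 6993) = (-23157 + 11313) - 9869 = -11844 - 9869 = -21713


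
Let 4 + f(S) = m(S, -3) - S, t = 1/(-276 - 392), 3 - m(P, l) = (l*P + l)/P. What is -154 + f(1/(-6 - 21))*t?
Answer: -693853/4509 ≈ -153.88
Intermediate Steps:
m(P, l) = 3 - (l + P*l)/P (m(P, l) = 3 - (l*P + l)/P = 3 - (P*l + l)/P = 3 - (l + P*l)/P)
t = -1/668 (t = 1/(-668) = -1/668 ≈ -0.0014970)
f(S) = 2 - S + 3/S (f(S) = -4 + ((3 - 1*(-3) - 1*(-3)/S) - S) = -4 + ((3 + 3 + 3/S) - S) = -4 + ((6 + 3/S) - S) = -4 + (6 - S + 3/S) = 2 - S + 3/S)
-154 + f(1/(-6 - 21))*t = -154 + (2 - 1/(-6 - 21) + 3/(1/(-6 - 21)))*(-1/668) = -154 + (2 - 1/(-27) + 3/(1/(-27)))*(-1/668) = -154 + (2 - 1*(-1/27) + 3/(-1/27))*(-1/668) = -154 + (2 + 1/27 + 3*(-27))*(-1/668) = -154 + (2 + 1/27 - 81)*(-1/668) = -154 - 2132/27*(-1/668) = -154 + 533/4509 = -693853/4509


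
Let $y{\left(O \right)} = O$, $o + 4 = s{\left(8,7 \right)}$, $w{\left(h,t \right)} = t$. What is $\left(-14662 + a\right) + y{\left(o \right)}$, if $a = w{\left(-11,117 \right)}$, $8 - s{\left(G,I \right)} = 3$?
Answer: $-14544$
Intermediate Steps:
$s{\left(G,I \right)} = 5$ ($s{\left(G,I \right)} = 8 - 3 = 5$)
$o = 1$ ($o = -4 + 5 = 1$)
$a = 117$
$\left(-14662 + a\right) + y{\left(o \right)} = \left(-14662 + 117\right) + 1 = -14545 + 1 = -14544$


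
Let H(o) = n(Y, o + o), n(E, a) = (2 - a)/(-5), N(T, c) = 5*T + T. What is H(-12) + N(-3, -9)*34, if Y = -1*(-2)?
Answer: -3086/5 ≈ -617.20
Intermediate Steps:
Y = 2
N(T, c) = 6*T
n(E, a) = -⅖ + a/5 (n(E, a) = (2 - a)*(-⅕) = -⅖ + a/5)
H(o) = -⅖ + 2*o/5 (H(o) = -⅖ + (o + o)/5 = -⅖ + (2*o)/5 = -⅖ + 2*o/5)
H(-12) + N(-3, -9)*34 = (-⅖ + (⅖)*(-12)) + (6*(-3))*34 = (-⅖ - 24/5) - 18*34 = -26/5 - 612 = -3086/5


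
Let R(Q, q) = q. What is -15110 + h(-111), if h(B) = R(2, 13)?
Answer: -15097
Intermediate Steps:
h(B) = 13
-15110 + h(-111) = -15110 + 13 = -15097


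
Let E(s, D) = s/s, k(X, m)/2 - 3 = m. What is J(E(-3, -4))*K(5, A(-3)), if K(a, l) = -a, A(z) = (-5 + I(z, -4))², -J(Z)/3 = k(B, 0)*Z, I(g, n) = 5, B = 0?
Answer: 90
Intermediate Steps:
k(X, m) = 6 + 2*m
E(s, D) = 1
J(Z) = -18*Z (J(Z) = -3*(6 + 2*0)*Z = -3*(6 + 0)*Z = -18*Z)
A(z) = 0 (A(z) = (-5 + 5)² = 0² = 0)
J(E(-3, -4))*K(5, A(-3)) = (-18*1)*(-1*5) = -18*(-5) = 90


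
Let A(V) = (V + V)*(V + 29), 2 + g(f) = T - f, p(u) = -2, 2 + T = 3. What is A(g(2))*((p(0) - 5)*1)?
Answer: 1092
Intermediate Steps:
T = 1 (T = -2 + 3 = 1)
g(f) = -1 - f (g(f) = -2 + (1 - f) = -1 - f)
A(V) = 2*V*(29 + V) (A(V) = (2*V)*(29 + V) = 2*V*(29 + V))
A(g(2))*((p(0) - 5)*1) = (2*(-1 - 1*2)*(29 + (-1 - 1*2)))*((-2 - 5)*1) = (2*(-1 - 2)*(29 + (-1 - 2)))*(-7*1) = (2*(-3)*(29 - 3))*(-7) = (2*(-3)*26)*(-7) = -156*(-7) = 1092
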